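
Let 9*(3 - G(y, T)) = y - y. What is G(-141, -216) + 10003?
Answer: 10006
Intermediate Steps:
G(y, T) = 3 (G(y, T) = 3 - (y - y)/9 = 3 - ⅑*0 = 3 + 0 = 3)
G(-141, -216) + 10003 = 3 + 10003 = 10006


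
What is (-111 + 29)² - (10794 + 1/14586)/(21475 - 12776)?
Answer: 853007979251/126883614 ≈ 6722.8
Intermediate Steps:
(-111 + 29)² - (10794 + 1/14586)/(21475 - 12776) = (-82)² - (10794 + 1/14586)/8699 = 6724 - 157441285/(14586*8699) = 6724 - 1*157441285/126883614 = 6724 - 157441285/126883614 = 853007979251/126883614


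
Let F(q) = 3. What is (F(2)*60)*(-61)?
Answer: -10980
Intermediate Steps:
(F(2)*60)*(-61) = (3*60)*(-61) = 180*(-61) = -10980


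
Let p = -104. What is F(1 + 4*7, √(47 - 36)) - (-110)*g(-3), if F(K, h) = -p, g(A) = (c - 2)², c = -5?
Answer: 5494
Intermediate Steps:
g(A) = 49 (g(A) = (-5 - 2)² = (-7)² = 49)
F(K, h) = 104 (F(K, h) = -1*(-104) = 104)
F(1 + 4*7, √(47 - 36)) - (-110)*g(-3) = 104 - (-110)*49 = 104 - 1*(-5390) = 104 + 5390 = 5494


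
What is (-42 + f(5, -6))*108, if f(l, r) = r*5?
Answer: -7776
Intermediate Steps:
f(l, r) = 5*r
(-42 + f(5, -6))*108 = (-42 + 5*(-6))*108 = (-42 - 30)*108 = -72*108 = -7776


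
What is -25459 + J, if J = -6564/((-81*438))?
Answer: -150537973/5913 ≈ -25459.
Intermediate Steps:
J = 1094/5913 (J = -6564/(-35478) = -6564*(-1/35478) = 1094/5913 ≈ 0.18502)
-25459 + J = -25459 + 1094/5913 = -150537973/5913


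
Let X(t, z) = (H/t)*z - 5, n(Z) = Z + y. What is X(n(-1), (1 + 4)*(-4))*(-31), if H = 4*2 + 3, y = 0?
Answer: -6665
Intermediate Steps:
n(Z) = Z (n(Z) = Z + 0 = Z)
H = 11 (H = 8 + 3 = 11)
X(t, z) = -5 + 11*z/t (X(t, z) = (11/t)*z - 5 = 11*z/t - 5 = -5 + 11*z/t)
X(n(-1), (1 + 4)*(-4))*(-31) = (-5 + 11*((1 + 4)*(-4))/(-1))*(-31) = (-5 + 11*(5*(-4))*(-1))*(-31) = (-5 + 11*(-20)*(-1))*(-31) = (-5 + 220)*(-31) = 215*(-31) = -6665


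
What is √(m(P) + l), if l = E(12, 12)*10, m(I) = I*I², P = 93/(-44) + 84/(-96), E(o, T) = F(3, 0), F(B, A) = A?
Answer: 263*I*√5786/3872 ≈ 5.1667*I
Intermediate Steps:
E(o, T) = 0
P = -263/88 (P = 93*(-1/44) + 84*(-1/96) = -93/44 - 7/8 = -263/88 ≈ -2.9886)
m(I) = I³
l = 0 (l = 0*10 = 0)
√(m(P) + l) = √((-263/88)³ + 0) = √(-18191447/681472 + 0) = √(-18191447/681472) = 263*I*√5786/3872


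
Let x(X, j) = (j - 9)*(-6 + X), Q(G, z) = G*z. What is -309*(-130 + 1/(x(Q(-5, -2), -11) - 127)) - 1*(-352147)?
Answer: 27069976/69 ≈ 3.9232e+5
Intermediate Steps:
x(X, j) = (-9 + j)*(-6 + X)
-309*(-130 + 1/(x(Q(-5, -2), -11) - 127)) - 1*(-352147) = -309*(-130 + 1/((54 - (-45)*(-2) - 6*(-11) - 5*(-2)*(-11)) - 127)) - 1*(-352147) = -309*(-130 + 1/((54 - 9*10 + 66 + 10*(-11)) - 127)) + 352147 = -309*(-130 + 1/((54 - 90 + 66 - 110) - 127)) + 352147 = -309*(-130 + 1/(-80 - 127)) + 352147 = -309*(-130 + 1/(-207)) + 352147 = -309*(-130 - 1/207) + 352147 = -309*(-26911/207) + 352147 = 2771833/69 + 352147 = 27069976/69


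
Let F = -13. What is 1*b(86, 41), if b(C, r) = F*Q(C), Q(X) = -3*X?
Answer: 3354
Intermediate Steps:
b(C, r) = 39*C (b(C, r) = -(-39)*C = 39*C)
1*b(86, 41) = 1*(39*86) = 1*3354 = 3354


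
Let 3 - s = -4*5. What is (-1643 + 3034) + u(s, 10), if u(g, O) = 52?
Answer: 1443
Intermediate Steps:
s = 23 (s = 3 - (-4)*5 = 3 - 1*(-20) = 3 + 20 = 23)
(-1643 + 3034) + u(s, 10) = (-1643 + 3034) + 52 = 1391 + 52 = 1443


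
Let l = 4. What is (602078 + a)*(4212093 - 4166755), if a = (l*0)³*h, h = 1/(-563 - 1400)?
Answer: 27297012364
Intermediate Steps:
h = -1/1963 (h = 1/(-1963) = -1/1963 ≈ -0.00050942)
a = 0 (a = (4*0)³*(-1/1963) = 0³*(-1/1963) = 0*(-1/1963) = 0)
(602078 + a)*(4212093 - 4166755) = (602078 + 0)*(4212093 - 4166755) = 602078*45338 = 27297012364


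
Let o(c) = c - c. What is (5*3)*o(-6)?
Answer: 0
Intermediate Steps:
o(c) = 0
(5*3)*o(-6) = (5*3)*0 = 15*0 = 0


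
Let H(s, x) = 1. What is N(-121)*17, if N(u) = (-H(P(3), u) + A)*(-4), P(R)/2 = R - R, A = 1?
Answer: 0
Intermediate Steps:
P(R) = 0 (P(R) = 2*(R - R) = 2*0 = 0)
N(u) = 0 (N(u) = (-1*1 + 1)*(-4) = (-1 + 1)*(-4) = 0*(-4) = 0)
N(-121)*17 = 0*17 = 0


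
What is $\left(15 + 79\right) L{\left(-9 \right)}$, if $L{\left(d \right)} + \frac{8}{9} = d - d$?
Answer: $- \frac{752}{9} \approx -83.556$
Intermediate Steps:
$L{\left(d \right)} = - \frac{8}{9}$ ($L{\left(d \right)} = - \frac{8}{9} + \left(d - d\right) = - \frac{8}{9} + 0 = - \frac{8}{9}$)
$\left(15 + 79\right) L{\left(-9 \right)} = \left(15 + 79\right) \left(- \frac{8}{9}\right) = 94 \left(- \frac{8}{9}\right) = - \frac{752}{9}$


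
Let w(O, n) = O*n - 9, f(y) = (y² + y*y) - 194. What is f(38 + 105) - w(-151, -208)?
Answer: 9305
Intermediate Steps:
f(y) = -194 + 2*y² (f(y) = (y² + y²) - 194 = 2*y² - 194 = -194 + 2*y²)
w(O, n) = -9 + O*n
f(38 + 105) - w(-151, -208) = (-194 + 2*(38 + 105)²) - (-9 - 151*(-208)) = (-194 + 2*143²) - (-9 + 31408) = (-194 + 2*20449) - 1*31399 = (-194 + 40898) - 31399 = 40704 - 31399 = 9305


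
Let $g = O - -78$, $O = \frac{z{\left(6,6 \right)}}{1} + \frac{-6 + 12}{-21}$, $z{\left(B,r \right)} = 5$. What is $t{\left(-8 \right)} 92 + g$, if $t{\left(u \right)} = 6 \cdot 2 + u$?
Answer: $\frac{3155}{7} \approx 450.71$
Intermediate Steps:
$O = \frac{33}{7}$ ($O = \frac{5}{1} + \frac{-6 + 12}{-21} = 5 \cdot 1 + 6 \left(- \frac{1}{21}\right) = 5 - \frac{2}{7} = \frac{33}{7} \approx 4.7143$)
$t{\left(u \right)} = 12 + u$
$g = \frac{579}{7}$ ($g = \frac{33}{7} - -78 = \frac{33}{7} + 78 = \frac{579}{7} \approx 82.714$)
$t{\left(-8 \right)} 92 + g = \left(12 - 8\right) 92 + \frac{579}{7} = 4 \cdot 92 + \frac{579}{7} = 368 + \frac{579}{7} = \frac{3155}{7}$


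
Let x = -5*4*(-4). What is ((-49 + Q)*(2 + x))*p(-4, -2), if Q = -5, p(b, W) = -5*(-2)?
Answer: -44280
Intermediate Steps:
p(b, W) = 10
x = 80 (x = -20*(-4) = 80)
((-49 + Q)*(2 + x))*p(-4, -2) = ((-49 - 5)*(2 + 80))*10 = -54*82*10 = -4428*10 = -44280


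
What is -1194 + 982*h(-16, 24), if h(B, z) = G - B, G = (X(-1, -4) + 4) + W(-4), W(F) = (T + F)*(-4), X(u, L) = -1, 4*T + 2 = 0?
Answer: 35140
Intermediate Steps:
T = -½ (T = -½ + (¼)*0 = -½ + 0 = -½ ≈ -0.50000)
W(F) = 2 - 4*F (W(F) = (-½ + F)*(-4) = 2 - 4*F)
G = 21 (G = (-1 + 4) + (2 - 4*(-4)) = 3 + (2 + 16) = 3 + 18 = 21)
h(B, z) = 21 - B
-1194 + 982*h(-16, 24) = -1194 + 982*(21 - 1*(-16)) = -1194 + 982*(21 + 16) = -1194 + 982*37 = -1194 + 36334 = 35140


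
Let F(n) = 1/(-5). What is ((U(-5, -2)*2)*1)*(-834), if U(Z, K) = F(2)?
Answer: 1668/5 ≈ 333.60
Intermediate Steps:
F(n) = -1/5 (F(n) = 1*(-1/5) = -1/5)
U(Z, K) = -1/5
((U(-5, -2)*2)*1)*(-834) = (-1/5*2*1)*(-834) = -2/5*1*(-834) = -2/5*(-834) = 1668/5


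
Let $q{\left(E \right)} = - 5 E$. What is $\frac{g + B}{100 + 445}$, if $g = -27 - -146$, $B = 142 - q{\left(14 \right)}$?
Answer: $\frac{331}{545} \approx 0.60734$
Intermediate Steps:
$B = 212$ ($B = 142 - \left(-5\right) 14 = 142 - -70 = 142 + 70 = 212$)
$g = 119$ ($g = -27 + 146 = 119$)
$\frac{g + B}{100 + 445} = \frac{119 + 212}{100 + 445} = \frac{331}{545}$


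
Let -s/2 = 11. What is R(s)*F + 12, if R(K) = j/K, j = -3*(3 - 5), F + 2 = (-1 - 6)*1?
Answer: 159/11 ≈ 14.455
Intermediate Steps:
s = -22 (s = -2*11 = -22)
F = -9 (F = -2 + (-1 - 6)*1 = -2 - 7*1 = -2 - 7 = -9)
j = 6 (j = -3*(-2) = 6)
R(K) = 6/K
R(s)*F + 12 = (6/(-22))*(-9) + 12 = (6*(-1/22))*(-9) + 12 = -3/11*(-9) + 12 = 27/11 + 12 = 159/11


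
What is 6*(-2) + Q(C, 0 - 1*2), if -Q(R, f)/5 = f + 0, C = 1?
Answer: -2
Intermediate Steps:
Q(R, f) = -5*f (Q(R, f) = -5*(f + 0) = -5*f)
6*(-2) + Q(C, 0 - 1*2) = 6*(-2) - 5*(0 - 1*2) = -12 - 5*(0 - 2) = -12 - 5*(-2) = -12 + 10 = -2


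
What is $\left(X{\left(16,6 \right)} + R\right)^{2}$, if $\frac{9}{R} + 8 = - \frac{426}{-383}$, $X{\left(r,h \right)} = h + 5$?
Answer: $\frac{653876041}{6959044} \approx 93.961$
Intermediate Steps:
$X{\left(r,h \right)} = 5 + h$
$R = - \frac{3447}{2638}$ ($R = \frac{9}{-8 - \frac{426}{-383}} = \frac{9}{-8 - - \frac{426}{383}} = \frac{9}{-8 + \frac{426}{383}} = \frac{9}{- \frac{2638}{383}} = 9 \left(- \frac{383}{2638}\right) = - \frac{3447}{2638} \approx -1.3067$)
$\left(X{\left(16,6 \right)} + R\right)^{2} = \left(\left(5 + 6\right) - \frac{3447}{2638}\right)^{2} = \left(11 - \frac{3447}{2638}\right)^{2} = \left(\frac{25571}{2638}\right)^{2} = \frac{653876041}{6959044}$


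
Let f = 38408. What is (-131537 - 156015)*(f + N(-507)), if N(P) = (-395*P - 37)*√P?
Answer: -11044297216 - 748487504128*I*√3 ≈ -1.1044e+10 - 1.2964e+12*I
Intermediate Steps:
N(P) = √P*(-37 - 395*P) (N(P) = (-37 - 395*P)*√P = √P*(-37 - 395*P))
(-131537 - 156015)*(f + N(-507)) = (-131537 - 156015)*(38408 + √(-507)*(-37 - 395*(-507))) = -287552*(38408 + (13*I*√3)*(-37 + 200265)) = -287552*(38408 + (13*I*√3)*200228) = -287552*(38408 + 2602964*I*√3) = -11044297216 - 748487504128*I*√3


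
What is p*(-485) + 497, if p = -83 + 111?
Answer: -13083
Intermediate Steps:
p = 28
p*(-485) + 497 = 28*(-485) + 497 = -13580 + 497 = -13083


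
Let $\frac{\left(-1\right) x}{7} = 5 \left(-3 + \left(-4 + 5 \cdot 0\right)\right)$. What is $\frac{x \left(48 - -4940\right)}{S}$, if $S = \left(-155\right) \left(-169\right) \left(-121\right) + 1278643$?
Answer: $- \frac{43645}{67534} \approx -0.64627$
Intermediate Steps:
$x = 245$ ($x = - 7 \cdot 5 \left(-3 + \left(-4 + 5 \cdot 0\right)\right) = - 7 \cdot 5 \left(-3 + \left(-4 + 0\right)\right) = - 7 \cdot 5 \left(-3 - 4\right) = - 7 \cdot 5 \left(-7\right) = \left(-7\right) \left(-35\right) = 245$)
$S = -1890952$ ($S = 26195 \left(-121\right) + 1278643 = -3169595 + 1278643 = -1890952$)
$\frac{x \left(48 - -4940\right)}{S} = \frac{245 \left(48 - -4940\right)}{-1890952} = 245 \left(48 + 4940\right) \left(- \frac{1}{1890952}\right) = 245 \cdot 4988 \left(- \frac{1}{1890952}\right) = 1222060 \left(- \frac{1}{1890952}\right) = - \frac{43645}{67534}$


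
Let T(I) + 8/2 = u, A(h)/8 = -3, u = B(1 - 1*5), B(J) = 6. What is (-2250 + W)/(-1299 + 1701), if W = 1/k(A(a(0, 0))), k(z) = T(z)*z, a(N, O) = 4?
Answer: -108001/19296 ≈ -5.5971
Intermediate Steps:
u = 6
A(h) = -24 (A(h) = 8*(-3) = -24)
T(I) = 2 (T(I) = -4 + 6 = 2)
k(z) = 2*z
W = -1/48 (W = 1/(2*(-24)) = 1/(-48) = -1/48 ≈ -0.020833)
(-2250 + W)/(-1299 + 1701) = (-2250 - 1/48)/(-1299 + 1701) = -108001/48/402 = -108001/48*1/402 = -108001/19296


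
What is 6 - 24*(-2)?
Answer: 54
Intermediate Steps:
6 - 24*(-2) = 6 - 8*(-6) = 6 + 48 = 54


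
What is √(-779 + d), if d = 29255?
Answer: 6*√791 ≈ 168.75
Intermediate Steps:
√(-779 + d) = √(-779 + 29255) = √28476 = 6*√791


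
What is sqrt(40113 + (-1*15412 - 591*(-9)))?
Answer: 2*sqrt(7505) ≈ 173.26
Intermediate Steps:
sqrt(40113 + (-1*15412 - 591*(-9))) = sqrt(40113 + (-15412 + 5319)) = sqrt(40113 - 10093) = sqrt(30020) = 2*sqrt(7505)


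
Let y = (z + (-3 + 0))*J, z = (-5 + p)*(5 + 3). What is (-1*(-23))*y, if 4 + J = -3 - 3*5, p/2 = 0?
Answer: 21758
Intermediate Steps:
p = 0 (p = 2*0 = 0)
J = -22 (J = -4 + (-3 - 3*5) = -4 + (-3 - 15) = -4 - 18 = -22)
z = -40 (z = (-5 + 0)*(5 + 3) = -5*8 = -40)
y = 946 (y = (-40 + (-3 + 0))*(-22) = (-40 - 3)*(-22) = -43*(-22) = 946)
(-1*(-23))*y = -1*(-23)*946 = 23*946 = 21758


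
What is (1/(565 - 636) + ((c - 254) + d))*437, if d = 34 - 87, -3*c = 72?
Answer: -10270374/71 ≈ -1.4465e+5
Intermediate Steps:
c = -24 (c = -1/3*72 = -24)
d = -53
(1/(565 - 636) + ((c - 254) + d))*437 = (1/(565 - 636) + ((-24 - 254) - 53))*437 = (1/(-71) + (-278 - 53))*437 = (-1/71 - 331)*437 = -23502/71*437 = -10270374/71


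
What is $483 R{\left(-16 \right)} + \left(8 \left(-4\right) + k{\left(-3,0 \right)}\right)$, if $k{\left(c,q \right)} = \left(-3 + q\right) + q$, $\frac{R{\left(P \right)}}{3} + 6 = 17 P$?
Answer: $-402857$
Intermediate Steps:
$R{\left(P \right)} = -18 + 51 P$ ($R{\left(P \right)} = -18 + 3 \cdot 17 P = -18 + 51 P$)
$k{\left(c,q \right)} = -3 + 2 q$
$483 R{\left(-16 \right)} + \left(8 \left(-4\right) + k{\left(-3,0 \right)}\right) = 483 \left(-18 + 51 \left(-16\right)\right) + \left(8 \left(-4\right) + \left(-3 + 2 \cdot 0\right)\right) = 483 \left(-18 - 816\right) + \left(-32 + \left(-3 + 0\right)\right) = 483 \left(-834\right) - 35 = -402822 - 35 = -402857$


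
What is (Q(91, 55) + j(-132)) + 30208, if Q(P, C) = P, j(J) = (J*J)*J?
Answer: -2269669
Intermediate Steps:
j(J) = J³ (j(J) = J²*J = J³)
(Q(91, 55) + j(-132)) + 30208 = (91 + (-132)³) + 30208 = (91 - 2299968) + 30208 = -2299877 + 30208 = -2269669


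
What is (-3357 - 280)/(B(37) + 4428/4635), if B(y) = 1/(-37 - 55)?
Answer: -172321060/44749 ≈ -3850.8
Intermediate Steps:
B(y) = -1/92 (B(y) = 1/(-92) = -1/92)
(-3357 - 280)/(B(37) + 4428/4635) = (-3357 - 280)/(-1/92 + 4428/4635) = -3637/(-1/92 + 4428*(1/4635)) = -3637/(-1/92 + 492/515) = -3637/44749/47380 = -3637*47380/44749 = -172321060/44749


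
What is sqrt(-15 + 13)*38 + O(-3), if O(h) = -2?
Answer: -2 + 38*I*sqrt(2) ≈ -2.0 + 53.74*I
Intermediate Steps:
sqrt(-15 + 13)*38 + O(-3) = sqrt(-15 + 13)*38 - 2 = sqrt(-2)*38 - 2 = (I*sqrt(2))*38 - 2 = 38*I*sqrt(2) - 2 = -2 + 38*I*sqrt(2)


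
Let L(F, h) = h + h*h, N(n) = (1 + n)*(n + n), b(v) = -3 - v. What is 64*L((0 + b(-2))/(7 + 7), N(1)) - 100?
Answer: 1180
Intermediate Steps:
N(n) = 2*n*(1 + n) (N(n) = (1 + n)*(2*n) = 2*n*(1 + n))
L(F, h) = h + h**2
64*L((0 + b(-2))/(7 + 7), N(1)) - 100 = 64*((2*1*(1 + 1))*(1 + 2*1*(1 + 1))) - 100 = 64*((2*1*2)*(1 + 2*1*2)) - 100 = 64*(4*(1 + 4)) - 100 = 64*(4*5) - 100 = 64*20 - 100 = 1280 - 100 = 1180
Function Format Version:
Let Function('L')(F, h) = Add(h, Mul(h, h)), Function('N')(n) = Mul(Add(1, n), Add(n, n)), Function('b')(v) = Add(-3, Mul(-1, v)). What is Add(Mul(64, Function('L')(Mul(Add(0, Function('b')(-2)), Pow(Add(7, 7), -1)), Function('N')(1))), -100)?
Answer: 1180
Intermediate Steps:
Function('N')(n) = Mul(2, n, Add(1, n)) (Function('N')(n) = Mul(Add(1, n), Mul(2, n)) = Mul(2, n, Add(1, n)))
Function('L')(F, h) = Add(h, Pow(h, 2))
Add(Mul(64, Function('L')(Mul(Add(0, Function('b')(-2)), Pow(Add(7, 7), -1)), Function('N')(1))), -100) = Add(Mul(64, Mul(Mul(2, 1, Add(1, 1)), Add(1, Mul(2, 1, Add(1, 1))))), -100) = Add(Mul(64, Mul(Mul(2, 1, 2), Add(1, Mul(2, 1, 2)))), -100) = Add(Mul(64, Mul(4, Add(1, 4))), -100) = Add(Mul(64, Mul(4, 5)), -100) = Add(Mul(64, 20), -100) = Add(1280, -100) = 1180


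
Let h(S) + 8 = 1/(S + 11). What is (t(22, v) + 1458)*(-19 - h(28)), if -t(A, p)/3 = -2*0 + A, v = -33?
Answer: -199520/13 ≈ -15348.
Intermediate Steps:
t(A, p) = -3*A (t(A, p) = -3*(-2*0 + A) = -3*(0 + A) = -3*A)
h(S) = -8 + 1/(11 + S) (h(S) = -8 + 1/(S + 11) = -8 + 1/(11 + S))
(t(22, v) + 1458)*(-19 - h(28)) = (-3*22 + 1458)*(-19 - (-87 - 8*28)/(11 + 28)) = (-66 + 1458)*(-19 - (-87 - 224)/39) = 1392*(-19 - (-311)/39) = 1392*(-19 - 1*(-311/39)) = 1392*(-19 + 311/39) = 1392*(-430/39) = -199520/13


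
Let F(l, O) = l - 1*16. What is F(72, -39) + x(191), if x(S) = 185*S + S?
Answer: 35582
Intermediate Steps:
F(l, O) = -16 + l (F(l, O) = l - 16 = -16 + l)
x(S) = 186*S
F(72, -39) + x(191) = (-16 + 72) + 186*191 = 56 + 35526 = 35582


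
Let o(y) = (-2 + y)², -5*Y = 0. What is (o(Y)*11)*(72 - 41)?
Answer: 1364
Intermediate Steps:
Y = 0 (Y = -⅕*0 = 0)
(o(Y)*11)*(72 - 41) = ((-2 + 0)²*11)*(72 - 41) = ((-2)²*11)*31 = (4*11)*31 = 44*31 = 1364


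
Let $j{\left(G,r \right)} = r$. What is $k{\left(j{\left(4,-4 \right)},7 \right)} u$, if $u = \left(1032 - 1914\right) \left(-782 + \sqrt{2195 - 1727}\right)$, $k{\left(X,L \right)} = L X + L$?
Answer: $-14484204 + 111132 \sqrt{13} \approx -1.4084 \cdot 10^{7}$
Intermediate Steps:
$k{\left(X,L \right)} = L + L X$
$u = 689724 - 5292 \sqrt{13}$ ($u = - 882 \left(-782 + \sqrt{468}\right) = - 882 \left(-782 + 6 \sqrt{13}\right) = 689724 - 5292 \sqrt{13} \approx 6.7064 \cdot 10^{5}$)
$k{\left(j{\left(4,-4 \right)},7 \right)} u = 7 \left(1 - 4\right) \left(689724 - 5292 \sqrt{13}\right) = 7 \left(-3\right) \left(689724 - 5292 \sqrt{13}\right) = - 21 \left(689724 - 5292 \sqrt{13}\right) = -14484204 + 111132 \sqrt{13}$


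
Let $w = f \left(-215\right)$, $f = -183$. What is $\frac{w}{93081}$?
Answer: $\frac{13115}{31027} \approx 0.4227$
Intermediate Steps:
$w = 39345$ ($w = \left(-183\right) \left(-215\right) = 39345$)
$\frac{w}{93081} = \frac{39345}{93081} = 39345 \cdot \frac{1}{93081} = \frac{13115}{31027}$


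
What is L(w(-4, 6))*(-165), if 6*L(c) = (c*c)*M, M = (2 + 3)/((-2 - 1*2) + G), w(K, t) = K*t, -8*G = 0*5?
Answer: 19800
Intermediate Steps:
G = 0 (G = -0*5 = -1/8*0 = 0)
M = -5/4 (M = (2 + 3)/((-2 - 1*2) + 0) = 5/((-2 - 2) + 0) = 5/(-4 + 0) = 5/(-4) = 5*(-1/4) = -5/4 ≈ -1.2500)
L(c) = -5*c**2/24 (L(c) = ((c*c)*(-5/4))/6 = (c**2*(-5/4))/6 = (-5*c**2/4)/6 = -5*c**2/24)
L(w(-4, 6))*(-165) = -5*(-4*6)**2/24*(-165) = -5/24*(-24)**2*(-165) = -5/24*576*(-165) = -120*(-165) = 19800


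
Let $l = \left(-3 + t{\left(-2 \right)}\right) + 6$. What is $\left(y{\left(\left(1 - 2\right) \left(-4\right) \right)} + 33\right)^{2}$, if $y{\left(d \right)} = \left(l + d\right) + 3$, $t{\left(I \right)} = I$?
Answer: $1681$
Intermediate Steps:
$l = 1$ ($l = \left(-3 - 2\right) + 6 = -5 + 6 = 1$)
$y{\left(d \right)} = 4 + d$ ($y{\left(d \right)} = \left(1 + d\right) + 3 = 4 + d$)
$\left(y{\left(\left(1 - 2\right) \left(-4\right) \right)} + 33\right)^{2} = \left(\left(4 + \left(1 - 2\right) \left(-4\right)\right) + 33\right)^{2} = \left(\left(4 - -4\right) + 33\right)^{2} = \left(\left(4 + 4\right) + 33\right)^{2} = \left(8 + 33\right)^{2} = 41^{2} = 1681$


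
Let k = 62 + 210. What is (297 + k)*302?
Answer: 171838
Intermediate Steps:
k = 272
(297 + k)*302 = (297 + 272)*302 = 569*302 = 171838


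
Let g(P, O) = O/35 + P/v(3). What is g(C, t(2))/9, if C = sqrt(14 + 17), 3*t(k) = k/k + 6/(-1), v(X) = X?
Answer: -1/189 + sqrt(31)/27 ≈ 0.20092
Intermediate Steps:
t(k) = -5/3 (t(k) = (k/k + 6/(-1))/3 = (1 + 6*(-1))/3 = (1 - 6)/3 = (1/3)*(-5) = -5/3)
C = sqrt(31) ≈ 5.5678
g(P, O) = P/3 + O/35 (g(P, O) = O/35 + P/3 = P/3 + O/35)
g(C, t(2))/9 = (sqrt(31)/3 + (1/35)*(-5/3))/9 = (sqrt(31)/3 - 1/21)*(1/9) = (-1/21 + sqrt(31)/3)*(1/9) = -1/189 + sqrt(31)/27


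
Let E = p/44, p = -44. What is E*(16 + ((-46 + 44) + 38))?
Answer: -52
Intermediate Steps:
E = -1 (E = -44/44 = -44*1/44 = -1)
E*(16 + ((-46 + 44) + 38)) = -(16 + ((-46 + 44) + 38)) = -(16 + (-2 + 38)) = -(16 + 36) = -1*52 = -52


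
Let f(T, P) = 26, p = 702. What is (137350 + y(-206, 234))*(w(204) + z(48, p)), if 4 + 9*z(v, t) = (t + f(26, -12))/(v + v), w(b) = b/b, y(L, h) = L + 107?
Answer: 20724901/108 ≈ 1.9190e+5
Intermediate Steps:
y(L, h) = 107 + L
w(b) = 1
z(v, t) = -4/9 + (26 + t)/(18*v) (z(v, t) = -4/9 + ((t + 26)/(v + v))/9 = -4/9 + ((26 + t)/((2*v)))/9 = -4/9 + ((26 + t)*(1/(2*v)))/9 = -4/9 + ((26 + t)/(2*v))/9 = -4/9 + (26 + t)/(18*v))
(137350 + y(-206, 234))*(w(204) + z(48, p)) = (137350 + (107 - 206))*(1 + (1/18)*(26 + 702 - 8*48)/48) = (137350 - 99)*(1 + (1/18)*(1/48)*(26 + 702 - 384)) = 137251*(1 + (1/18)*(1/48)*344) = 137251*(1 + 43/108) = 137251*(151/108) = 20724901/108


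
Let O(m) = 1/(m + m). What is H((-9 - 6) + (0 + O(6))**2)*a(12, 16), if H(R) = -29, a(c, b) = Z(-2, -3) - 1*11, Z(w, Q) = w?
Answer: 377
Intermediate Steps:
O(m) = 1/(2*m)
a(c, b) = -13 (a(c, b) = -2 - 1*11 = -2 - 11 = -13)
H((-9 - 6) + (0 + O(6))**2)*a(12, 16) = -29*(-13) = 377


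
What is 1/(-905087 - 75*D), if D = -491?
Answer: -1/868262 ≈ -1.1517e-6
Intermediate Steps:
1/(-905087 - 75*D) = 1/(-905087 - 75*(-491)) = 1/(-905087 + 36825) = 1/(-868262) = -1/868262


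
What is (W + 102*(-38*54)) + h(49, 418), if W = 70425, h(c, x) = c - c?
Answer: -138879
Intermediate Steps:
h(c, x) = 0
(W + 102*(-38*54)) + h(49, 418) = (70425 + 102*(-38*54)) + 0 = (70425 + 102*(-2052)) + 0 = (70425 - 209304) + 0 = -138879 + 0 = -138879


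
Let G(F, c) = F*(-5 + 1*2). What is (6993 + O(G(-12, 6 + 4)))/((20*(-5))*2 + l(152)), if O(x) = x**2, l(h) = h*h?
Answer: 8289/22904 ≈ 0.36190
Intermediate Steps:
l(h) = h**2
G(F, c) = -3*F (G(F, c) = F*(-5 + 2) = F*(-3) = -3*F)
(6993 + O(G(-12, 6 + 4)))/((20*(-5))*2 + l(152)) = (6993 + (-3*(-12))**2)/((20*(-5))*2 + 152**2) = (6993 + 36**2)/(-100*2 + 23104) = (6993 + 1296)/(-200 + 23104) = 8289/22904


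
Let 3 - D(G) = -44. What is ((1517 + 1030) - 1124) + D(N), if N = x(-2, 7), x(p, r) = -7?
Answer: 1470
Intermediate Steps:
N = -7
D(G) = 47 (D(G) = 3 - 1*(-44) = 3 + 44 = 47)
((1517 + 1030) - 1124) + D(N) = ((1517 + 1030) - 1124) + 47 = (2547 - 1124) + 47 = 1423 + 47 = 1470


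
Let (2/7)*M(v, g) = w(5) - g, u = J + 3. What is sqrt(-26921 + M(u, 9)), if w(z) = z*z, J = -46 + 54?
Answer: 3*I*sqrt(2985) ≈ 163.91*I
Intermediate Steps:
J = 8
w(z) = z**2
u = 11 (u = 8 + 3 = 11)
M(v, g) = 175/2 - 7*g/2 (M(v, g) = 7*(5**2 - g)/2 = 7*(25 - g)/2 = 175/2 - 7*g/2)
sqrt(-26921 + M(u, 9)) = sqrt(-26921 + (175/2 - 7/2*9)) = sqrt(-26921 + (175/2 - 63/2)) = sqrt(-26921 + 56) = sqrt(-26865) = 3*I*sqrt(2985)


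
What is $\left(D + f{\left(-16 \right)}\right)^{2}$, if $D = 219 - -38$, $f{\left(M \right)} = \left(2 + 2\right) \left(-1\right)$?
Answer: $64009$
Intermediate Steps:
$f{\left(M \right)} = -4$ ($f{\left(M \right)} = 4 \left(-1\right) = -4$)
$D = 257$ ($D = 219 + 38 = 257$)
$\left(D + f{\left(-16 \right)}\right)^{2} = \left(257 - 4\right)^{2} = 253^{2} = 64009$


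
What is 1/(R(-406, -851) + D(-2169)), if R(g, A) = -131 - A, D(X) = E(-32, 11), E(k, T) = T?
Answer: 1/731 ≈ 0.0013680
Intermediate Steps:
D(X) = 11
1/(R(-406, -851) + D(-2169)) = 1/((-131 - 1*(-851)) + 11) = 1/((-131 + 851) + 11) = 1/(720 + 11) = 1/731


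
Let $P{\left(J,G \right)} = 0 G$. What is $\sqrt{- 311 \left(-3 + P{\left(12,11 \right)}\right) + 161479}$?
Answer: $2 \sqrt{40603} \approx 403.0$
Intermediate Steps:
$P{\left(J,G \right)} = 0$
$\sqrt{- 311 \left(-3 + P{\left(12,11 \right)}\right) + 161479} = \sqrt{- 311 \left(-3 + 0\right) + 161479} = \sqrt{\left(-311\right) \left(-3\right) + 161479} = \sqrt{933 + 161479} = \sqrt{162412} = 2 \sqrt{40603}$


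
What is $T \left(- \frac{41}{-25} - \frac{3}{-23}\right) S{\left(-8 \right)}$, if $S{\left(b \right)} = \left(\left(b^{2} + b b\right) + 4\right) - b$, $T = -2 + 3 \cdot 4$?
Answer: $\frac{57008}{23} \approx 2478.6$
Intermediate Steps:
$T = 10$ ($T = -2 + 12 = 10$)
$S{\left(b \right)} = 4 - b + 2 b^{2}$ ($S{\left(b \right)} = \left(\left(b^{2} + b^{2}\right) + 4\right) - b = \left(2 b^{2} + 4\right) - b = \left(4 + 2 b^{2}\right) - b = 4 - b + 2 b^{2}$)
$T \left(- \frac{41}{-25} - \frac{3}{-23}\right) S{\left(-8 \right)} = 10 \left(- \frac{41}{-25} - \frac{3}{-23}\right) \left(4 - -8 + 2 \left(-8\right)^{2}\right) = 10 \left(\left(-41\right) \left(- \frac{1}{25}\right) - - \frac{3}{23}\right) \left(4 + 8 + 2 \cdot 64\right) = 10 \left(\frac{41}{25} + \frac{3}{23}\right) \left(4 + 8 + 128\right) = 10 \cdot \frac{1018}{575} \cdot 140 = \frac{2036}{115} \cdot 140 = \frac{57008}{23}$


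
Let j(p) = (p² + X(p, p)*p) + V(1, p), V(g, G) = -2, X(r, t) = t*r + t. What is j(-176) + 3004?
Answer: -5386822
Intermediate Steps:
X(r, t) = t + r*t (X(r, t) = r*t + t = t + r*t)
j(p) = -2 + p² + p²*(1 + p) (j(p) = (p² + (p*(1 + p))*p) - 2 = (p² + p²*(1 + p)) - 2 = -2 + p² + p²*(1 + p))
j(-176) + 3004 = (-2 + (-176)³ + 2*(-176)²) + 3004 = (-2 - 5451776 + 2*30976) + 3004 = (-2 - 5451776 + 61952) + 3004 = -5389826 + 3004 = -5386822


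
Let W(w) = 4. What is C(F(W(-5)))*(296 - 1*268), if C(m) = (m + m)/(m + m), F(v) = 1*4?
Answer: 28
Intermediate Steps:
F(v) = 4
C(m) = 1 (C(m) = (2*m)/((2*m)) = (2*m)*(1/(2*m)) = 1)
C(F(W(-5)))*(296 - 1*268) = 1*(296 - 1*268) = 1*(296 - 268) = 1*28 = 28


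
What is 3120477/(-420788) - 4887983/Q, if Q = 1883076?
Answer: -495806246116/49523486493 ≈ -10.012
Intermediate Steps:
3120477/(-420788) - 4887983/Q = 3120477/(-420788) - 4887983/1883076 = 3120477*(-1/420788) - 4887983*1/1883076 = -3120477/420788 - 4887983/1883076 = -495806246116/49523486493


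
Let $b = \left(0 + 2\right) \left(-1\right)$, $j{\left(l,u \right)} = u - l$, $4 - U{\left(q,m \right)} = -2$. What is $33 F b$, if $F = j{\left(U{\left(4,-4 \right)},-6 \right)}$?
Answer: $792$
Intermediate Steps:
$U{\left(q,m \right)} = 6$ ($U{\left(q,m \right)} = 4 - -2 = 4 + 2 = 6$)
$b = -2$ ($b = 2 \left(-1\right) = -2$)
$F = -12$ ($F = -6 - 6 = -12$)
$33 F b = 33 \left(-12\right) \left(-2\right) = \left(-396\right) \left(-2\right) = 792$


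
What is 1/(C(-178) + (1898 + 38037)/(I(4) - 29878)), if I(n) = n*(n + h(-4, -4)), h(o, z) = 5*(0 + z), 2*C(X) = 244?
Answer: 29942/3612989 ≈ 0.0082873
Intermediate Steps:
C(X) = 122 (C(X) = (½)*244 = 122)
h(o, z) = 5*z
I(n) = n*(-20 + n) (I(n) = n*(n + 5*(-4)) = n*(n - 20) = n*(-20 + n))
1/(C(-178) + (1898 + 38037)/(I(4) - 29878)) = 1/(122 + (1898 + 38037)/(4*(-20 + 4) - 29878)) = 1/(122 + 39935/(4*(-16) - 29878)) = 1/(122 + 39935/(-64 - 29878)) = 1/(122 + 39935/(-29942)) = 1/(122 + 39935*(-1/29942)) = 1/(122 - 39935/29942) = 1/(3612989/29942) = 29942/3612989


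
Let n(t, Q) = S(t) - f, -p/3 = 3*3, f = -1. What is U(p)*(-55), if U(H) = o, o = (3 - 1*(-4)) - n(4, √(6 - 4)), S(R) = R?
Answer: -110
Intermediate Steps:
p = -27 (p = -9*3 = -3*9 = -27)
n(t, Q) = 1 + t (n(t, Q) = t - 1*(-1) = t + 1 = 1 + t)
o = 2 (o = (3 - 1*(-4)) - (1 + 4) = (3 + 4) - 1*5 = 7 - 5 = 2)
U(H) = 2
U(p)*(-55) = 2*(-55) = -110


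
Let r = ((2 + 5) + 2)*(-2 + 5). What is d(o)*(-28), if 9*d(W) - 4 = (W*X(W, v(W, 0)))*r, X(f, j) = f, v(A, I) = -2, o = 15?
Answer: -170212/9 ≈ -18912.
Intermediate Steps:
r = 27 (r = (7 + 2)*3 = 9*3 = 27)
d(W) = 4/9 + 3*W**2 (d(W) = 4/9 + ((W*W)*27)/9 = 4/9 + (W**2*27)/9 = 4/9 + (27*W**2)/9 = 4/9 + 3*W**2)
d(o)*(-28) = (4/9 + 3*15**2)*(-28) = (4/9 + 3*225)*(-28) = (4/9 + 675)*(-28) = (6079/9)*(-28) = -170212/9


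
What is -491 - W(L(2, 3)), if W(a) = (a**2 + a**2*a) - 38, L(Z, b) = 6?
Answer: -705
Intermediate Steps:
W(a) = -38 + a**2 + a**3 (W(a) = (a**2 + a**3) - 38 = -38 + a**2 + a**3)
-491 - W(L(2, 3)) = -491 - (-38 + 6**2 + 6**3) = -491 - (-38 + 36 + 216) = -491 - 1*214 = -491 - 214 = -705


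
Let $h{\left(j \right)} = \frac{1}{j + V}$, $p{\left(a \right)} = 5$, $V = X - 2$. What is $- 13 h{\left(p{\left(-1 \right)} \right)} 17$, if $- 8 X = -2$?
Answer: $-68$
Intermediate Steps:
$X = \frac{1}{4}$ ($X = \left(- \frac{1}{8}\right) \left(-2\right) = \frac{1}{4} \approx 0.25$)
$V = - \frac{7}{4}$ ($V = \frac{1}{4} - 2 = - \frac{7}{4} \approx -1.75$)
$h{\left(j \right)} = \frac{1}{- \frac{7}{4} + j}$ ($h{\left(j \right)} = \frac{1}{j - \frac{7}{4}} = \frac{1}{- \frac{7}{4} + j}$)
$- 13 h{\left(p{\left(-1 \right)} \right)} 17 = - 13 \frac{4}{-7 + 4 \cdot 5} \cdot 17 = - 13 \frac{4}{-7 + 20} \cdot 17 = - 13 \cdot \frac{4}{13} \cdot 17 = - 13 \cdot 4 \cdot \frac{1}{13} \cdot 17 = \left(-13\right) \frac{4}{13} \cdot 17 = \left(-4\right) 17 = -68$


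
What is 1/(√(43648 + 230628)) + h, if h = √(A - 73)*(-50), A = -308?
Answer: √68569/137138 - 50*I*√381 ≈ 0.0019094 - 975.96*I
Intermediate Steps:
h = -50*I*√381 (h = √(-308 - 73)*(-50) = √(-381)*(-50) = (I*√381)*(-50) = -50*I*√381 ≈ -975.96*I)
1/(√(43648 + 230628)) + h = 1/(√(43648 + 230628)) - 50*I*√381 = 1/(√274276) - 50*I*√381 = 1/(2*√68569) - 50*I*√381 = √68569/137138 - 50*I*√381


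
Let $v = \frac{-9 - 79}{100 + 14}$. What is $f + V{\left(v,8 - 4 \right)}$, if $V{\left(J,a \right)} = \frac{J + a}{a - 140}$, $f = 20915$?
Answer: $\frac{20266612}{969} \approx 20915.0$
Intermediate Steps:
$v = - \frac{44}{57}$ ($v = - \frac{88}{114} = \left(-88\right) \frac{1}{114} = - \frac{44}{57} \approx -0.77193$)
$V{\left(J,a \right)} = \frac{J + a}{-140 + a}$
$f + V{\left(v,8 - 4 \right)} = 20915 + \frac{- \frac{44}{57} + \left(8 - 4\right)}{-140 + \left(8 - 4\right)} = 20915 + \frac{- \frac{44}{57} + 4}{-140 + 4} = 20915 + \frac{1}{-136} \cdot \frac{184}{57} = 20915 - \frac{23}{969} = \frac{20266612}{969}$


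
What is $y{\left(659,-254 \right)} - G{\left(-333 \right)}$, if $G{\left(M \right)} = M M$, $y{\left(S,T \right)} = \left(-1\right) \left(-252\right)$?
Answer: $-110637$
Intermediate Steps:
$y{\left(S,T \right)} = 252$
$G{\left(M \right)} = M^{2}$
$y{\left(659,-254 \right)} - G{\left(-333 \right)} = 252 - \left(-333\right)^{2} = 252 - 110889 = -110637$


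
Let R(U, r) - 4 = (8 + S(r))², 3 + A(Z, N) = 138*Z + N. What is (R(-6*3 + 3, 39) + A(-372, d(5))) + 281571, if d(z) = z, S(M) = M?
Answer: 232450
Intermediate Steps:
A(Z, N) = -3 + N + 138*Z (A(Z, N) = -3 + (138*Z + N) = -3 + (N + 138*Z) = -3 + N + 138*Z)
R(U, r) = 4 + (8 + r)²
(R(-6*3 + 3, 39) + A(-372, d(5))) + 281571 = ((4 + (8 + 39)²) + (-3 + 5 + 138*(-372))) + 281571 = ((4 + 47²) + (-3 + 5 - 51336)) + 281571 = ((4 + 2209) - 51334) + 281571 = (2213 - 51334) + 281571 = -49121 + 281571 = 232450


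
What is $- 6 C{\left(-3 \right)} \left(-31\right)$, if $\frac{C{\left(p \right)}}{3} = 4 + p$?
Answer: $558$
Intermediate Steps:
$C{\left(p \right)} = 12 + 3 p$ ($C{\left(p \right)} = 3 \left(4 + p\right) = 12 + 3 p$)
$- 6 C{\left(-3 \right)} \left(-31\right) = - 6 \left(12 + 3 \left(-3\right)\right) \left(-31\right) = - 6 \left(12 - 9\right) \left(-31\right) = \left(-6\right) 3 \left(-31\right) = \left(-18\right) \left(-31\right) = 558$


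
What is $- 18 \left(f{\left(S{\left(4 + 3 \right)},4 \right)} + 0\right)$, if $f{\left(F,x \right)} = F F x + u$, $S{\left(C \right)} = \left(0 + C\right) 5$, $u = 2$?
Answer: $-88236$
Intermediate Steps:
$S{\left(C \right)} = 5 C$ ($S{\left(C \right)} = C 5 = 5 C$)
$f{\left(F,x \right)} = 2 + x F^{2}$ ($f{\left(F,x \right)} = F F x + 2 = F^{2} x + 2 = x F^{2} + 2 = 2 + x F^{2}$)
$- 18 \left(f{\left(S{\left(4 + 3 \right)},4 \right)} + 0\right) = - 18 \left(\left(2 + 4 \left(5 \left(4 + 3\right)\right)^{2}\right) + 0\right) = - 18 \left(\left(2 + 4 \left(5 \cdot 7\right)^{2}\right) + 0\right) = - 18 \left(\left(2 + 4 \cdot 35^{2}\right) + 0\right) = - 18 \left(\left(2 + 4 \cdot 1225\right) + 0\right) = - 18 \left(\left(2 + 4900\right) + 0\right) = - 18 \left(4902 + 0\right) = \left(-18\right) 4902 = -88236$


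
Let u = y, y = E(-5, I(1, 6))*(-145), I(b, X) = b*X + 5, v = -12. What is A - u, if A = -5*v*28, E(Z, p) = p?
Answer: 3275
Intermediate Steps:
I(b, X) = 5 + X*b (I(b, X) = X*b + 5 = 5 + X*b)
A = 1680 (A = -5*(-12)*28 = 60*28 = 1680)
y = -1595 (y = (5 + 6*1)*(-145) = (5 + 6)*(-145) = 11*(-145) = -1595)
u = -1595
A - u = 1680 - 1*(-1595) = 1680 + 1595 = 3275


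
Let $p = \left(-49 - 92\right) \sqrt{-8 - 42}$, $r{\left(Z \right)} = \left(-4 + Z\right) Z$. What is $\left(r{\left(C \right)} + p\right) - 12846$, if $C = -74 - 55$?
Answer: $4311 - 705 i \sqrt{2} \approx 4311.0 - 997.02 i$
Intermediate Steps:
$C = -129$
$r{\left(Z \right)} = Z \left(-4 + Z\right)$
$p = - 705 i \sqrt{2}$ ($p = - 141 \sqrt{-50} = - 141 \cdot 5 i \sqrt{2} = - 705 i \sqrt{2} \approx - 997.02 i$)
$\left(r{\left(C \right)} + p\right) - 12846 = \left(- 129 \left(-4 - 129\right) - 705 i \sqrt{2}\right) - 12846 = \left(\left(-129\right) \left(-133\right) - 705 i \sqrt{2}\right) - 12846 = \left(17157 - 705 i \sqrt{2}\right) - 12846 = 4311 - 705 i \sqrt{2}$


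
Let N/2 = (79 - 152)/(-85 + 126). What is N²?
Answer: 21316/1681 ≈ 12.681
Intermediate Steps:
N = -146/41 (N = 2*((79 - 152)/(-85 + 126)) = 2*(-73/41) = -146/41 ≈ -3.5610)
N² = (-146/41)² = 21316/1681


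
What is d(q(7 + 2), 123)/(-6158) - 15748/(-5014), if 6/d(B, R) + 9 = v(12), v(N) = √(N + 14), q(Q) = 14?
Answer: 1333490219/424547915 + 3*√26/169345 ≈ 3.1411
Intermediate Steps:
v(N) = √(14 + N)
d(B, R) = 6/(-9 + √26) (d(B, R) = 6/(-9 + √(14 + 12)) = 6/(-9 + √26))
d(q(7 + 2), 123)/(-6158) - 15748/(-5014) = (-54/55 - 6*√26/55)/(-6158) - 15748/(-5014) = (-54/55 - 6*√26/55)*(-1/6158) - 15748*(-1/5014) = (27/169345 + 3*√26/169345) + 7874/2507 = 1333490219/424547915 + 3*√26/169345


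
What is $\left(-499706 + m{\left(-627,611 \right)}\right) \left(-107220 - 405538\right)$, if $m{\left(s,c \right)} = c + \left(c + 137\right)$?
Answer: $255531411026$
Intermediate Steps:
$m{\left(s,c \right)} = 137 + 2 c$ ($m{\left(s,c \right)} = c + \left(137 + c\right) = 137 + 2 c$)
$\left(-499706 + m{\left(-627,611 \right)}\right) \left(-107220 - 405538\right) = \left(-499706 + \left(137 + 2 \cdot 611\right)\right) \left(-107220 - 405538\right) = \left(-499706 + \left(137 + 1222\right)\right) \left(-512758\right) = \left(-499706 + 1359\right) \left(-512758\right) = \left(-498347\right) \left(-512758\right) = 255531411026$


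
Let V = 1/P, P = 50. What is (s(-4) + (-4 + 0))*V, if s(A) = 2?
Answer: -1/25 ≈ -0.040000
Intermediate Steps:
V = 1/50 ≈ 0.020000
(s(-4) + (-4 + 0))*V = (2 + (-4 + 0))*(1/50) = (2 - 4)*(1/50) = -2*1/50 = -1/25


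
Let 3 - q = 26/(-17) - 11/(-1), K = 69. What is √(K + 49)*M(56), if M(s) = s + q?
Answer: 842*√118/17 ≈ 538.03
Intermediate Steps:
q = -110/17 (q = 3 - (26/(-17) - 11/(-1)) = 3 - (26*(-1/17) - 11*(-1)) = 3 - (-26/17 + 11) = 3 - 1*161/17 = 3 - 161/17 = -110/17 ≈ -6.4706)
M(s) = -110/17 + s (M(s) = s - 110/17 = -110/17 + s)
√(K + 49)*M(56) = √(69 + 49)*(-110/17 + 56) = √118*(842/17) = 842*√118/17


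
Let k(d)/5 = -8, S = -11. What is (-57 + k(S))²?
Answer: 9409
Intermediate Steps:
k(d) = -40 (k(d) = 5*(-8) = -40)
(-57 + k(S))² = (-57 - 40)² = (-97)² = 9409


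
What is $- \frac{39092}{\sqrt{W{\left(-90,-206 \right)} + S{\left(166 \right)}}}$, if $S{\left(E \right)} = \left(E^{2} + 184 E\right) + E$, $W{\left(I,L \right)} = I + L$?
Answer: $- \frac{19546 \sqrt{57970}}{28985} \approx -162.36$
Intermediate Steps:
$S{\left(E \right)} = E^{2} + 185 E$
$- \frac{39092}{\sqrt{W{\left(-90,-206 \right)} + S{\left(166 \right)}}} = - \frac{39092}{\sqrt{\left(-90 - 206\right) + 166 \left(185 + 166\right)}} = - \frac{39092}{\sqrt{-296 + 166 \cdot 351}} = - \frac{39092}{\sqrt{-296 + 58266}} = - \frac{39092}{\sqrt{57970}} = - 39092 \frac{\sqrt{57970}}{57970} = - \frac{19546 \sqrt{57970}}{28985}$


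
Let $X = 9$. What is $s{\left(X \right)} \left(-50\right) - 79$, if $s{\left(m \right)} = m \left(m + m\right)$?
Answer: $-8179$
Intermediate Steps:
$s{\left(m \right)} = 2 m^{2}$ ($s{\left(m \right)} = m 2 m = 2 m^{2}$)
$s{\left(X \right)} \left(-50\right) - 79 = 2 \cdot 9^{2} \left(-50\right) - 79 = 2 \cdot 81 \left(-50\right) - 79 = 162 \left(-50\right) - 79 = -8100 - 79 = -8179$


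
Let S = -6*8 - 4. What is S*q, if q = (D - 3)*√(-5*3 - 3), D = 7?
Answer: -624*I*√2 ≈ -882.47*I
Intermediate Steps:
S = -52 (S = -48 - 4 = -52)
q = 12*I*√2 (q = (7 - 3)*√(-5*3 - 3) = 4*√(-15 - 3) = 4*√(-18) = 4*(3*I*√2) = 12*I*√2 ≈ 16.971*I)
S*q = -624*I*√2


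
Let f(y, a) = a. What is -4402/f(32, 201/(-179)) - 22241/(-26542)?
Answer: 909497899/231954 ≈ 3921.0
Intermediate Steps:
-4402/f(32, 201/(-179)) - 22241/(-26542) = -4402/(201/(-179)) - 22241/(-26542) = -4402/(201*(-1/179)) - 22241*(-1/26542) = -4402/(-201/179) + 967/1154 = -4402*(-179/201) + 967/1154 = 787958/201 + 967/1154 = 909497899/231954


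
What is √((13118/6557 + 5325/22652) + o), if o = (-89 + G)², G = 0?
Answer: √43698452426809404455/74264582 ≈ 89.013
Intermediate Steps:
o = 7921 (o = (-89 + 0)² = (-89)² = 7921)
√((13118/6557 + 5325/22652) + o) = √((13118/6557 + 5325/22652) + 7921) = √(332064961/148529164 + 7921) = √(1176831573005/148529164) = √43698452426809404455/74264582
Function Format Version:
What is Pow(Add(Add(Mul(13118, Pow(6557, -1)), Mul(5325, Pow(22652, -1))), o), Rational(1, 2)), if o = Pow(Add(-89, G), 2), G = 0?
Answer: Mul(Rational(1, 74264582), Pow(43698452426809404455, Rational(1, 2))) ≈ 89.013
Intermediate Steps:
o = 7921 (o = Pow(Add(-89, 0), 2) = Pow(-89, 2) = 7921)
Pow(Add(Add(Mul(13118, Pow(6557, -1)), Mul(5325, Pow(22652, -1))), o), Rational(1, 2)) = Pow(Add(Add(Mul(13118, Pow(6557, -1)), Mul(5325, Pow(22652, -1))), 7921), Rational(1, 2)) = Pow(Add(Add(Mul(13118, Rational(1, 6557)), Mul(5325, Rational(1, 22652))), 7921), Rational(1, 2)) = Pow(Add(Add(Rational(13118, 6557), Rational(5325, 22652)), 7921), Rational(1, 2)) = Pow(Add(Rational(332064961, 148529164), 7921), Rational(1, 2)) = Pow(Rational(1176831573005, 148529164), Rational(1, 2)) = Mul(Rational(1, 74264582), Pow(43698452426809404455, Rational(1, 2)))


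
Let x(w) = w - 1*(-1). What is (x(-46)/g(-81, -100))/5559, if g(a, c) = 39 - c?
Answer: -15/257567 ≈ -5.8237e-5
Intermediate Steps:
x(w) = 1 + w (x(w) = w + 1 = 1 + w)
(x(-46)/g(-81, -100))/5559 = ((1 - 46)/(39 - 1*(-100)))/5559 = -45/(39 + 100)*(1/5559) = -45/139*(1/5559) = -45*1/139*(1/5559) = -45/139*1/5559 = -15/257567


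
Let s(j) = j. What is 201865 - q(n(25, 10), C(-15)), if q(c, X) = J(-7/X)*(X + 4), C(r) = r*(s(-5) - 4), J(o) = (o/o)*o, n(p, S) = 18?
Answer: 27252748/135 ≈ 2.0187e+5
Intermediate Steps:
J(o) = o (J(o) = 1*o = o)
C(r) = -9*r (C(r) = r*(-5 - 4) = r*(-9) = -9*r)
q(c, X) = -7*(4 + X)/X (q(c, X) = (-7/X)*(X + 4) = (-7/X)*(4 + X) = -7*(4 + X)/X)
201865 - q(n(25, 10), C(-15)) = 201865 - (-7 - 28/((-9*(-15)))) = 201865 - (-7 - 28/135) = 201865 - 1*(-973/135) = 201865 + 973/135 = 27252748/135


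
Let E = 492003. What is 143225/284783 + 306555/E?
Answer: 52589594080/46704696783 ≈ 1.1260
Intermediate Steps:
143225/284783 + 306555/E = 143225/284783 + 306555/492003 = 143225*(1/284783) + 306555*(1/492003) = 143225/284783 + 102185/164001 = 52589594080/46704696783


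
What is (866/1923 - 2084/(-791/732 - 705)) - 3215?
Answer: -3192021774305/993904473 ≈ -3211.6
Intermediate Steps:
(866/1923 - 2084/(-791/732 - 705)) - 3215 = (866/1923 - 2084/(-516851/732)) - 3215 = (866/1923 - 2084*(-732/516851)) - 3215 = (866/1923 + 1525488/516851) - 3215 = 3381106390/993904473 - 3215 = -3192021774305/993904473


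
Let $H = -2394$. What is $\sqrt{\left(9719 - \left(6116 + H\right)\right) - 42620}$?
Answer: $i \sqrt{36623} \approx 191.37 i$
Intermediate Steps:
$\sqrt{\left(9719 - \left(6116 + H\right)\right) - 42620} = \sqrt{\left(9719 - \left(6116 - 2394\right)\right) - 42620} = \sqrt{\left(9719 - 3722\right) - 42620} = \sqrt{5997 - 42620} = \sqrt{-36623} = i \sqrt{36623}$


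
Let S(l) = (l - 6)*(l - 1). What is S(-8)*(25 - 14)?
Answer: 1386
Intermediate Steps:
S(l) = (-1 + l)*(-6 + l) (S(l) = (-6 + l)*(-1 + l) = (-1 + l)*(-6 + l))
S(-8)*(25 - 14) = (6 + (-8)² - 7*(-8))*(25 - 14) = (6 + 64 + 56)*11 = 126*11 = 1386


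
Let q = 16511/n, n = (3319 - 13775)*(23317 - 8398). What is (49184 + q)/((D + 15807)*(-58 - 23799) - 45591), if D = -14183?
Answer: -7672362843265/6050870961005976 ≈ -0.0012680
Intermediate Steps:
n = -155993064 (n = -10456*14919 = -155993064)
q = -16511/155993064 (q = 16511/(-155993064) = 16511*(-1/155993064) = -16511/155993064 ≈ -0.00010584)
(49184 + q)/((D + 15807)*(-58 - 23799) - 45591) = (49184 - 16511/155993064)/((-14183 + 15807)*(-58 - 23799) - 45591) = 7672362843265/(155993064*(1624*(-23857) - 45591)) = 7672362843265/(155993064*(-38743768 - 45591)) = (7672362843265/155993064)/(-38789359) = (7672362843265/155993064)*(-1/38789359) = -7672362843265/6050870961005976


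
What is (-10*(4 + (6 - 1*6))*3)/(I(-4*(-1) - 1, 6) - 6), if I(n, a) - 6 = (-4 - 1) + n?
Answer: 60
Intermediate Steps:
I(n, a) = 1 + n (I(n, a) = 6 + ((-4 - 1) + n) = 6 + (-5 + n) = 1 + n)
(-10*(4 + (6 - 1*6))*3)/(I(-4*(-1) - 1, 6) - 6) = (-10*(4 + (6 - 1*6))*3)/((1 + (-4*(-1) - 1)) - 6) = (-10*(4 + (6 - 6))*3)/((1 + (4 - 1)) - 6) = (-10*(4 + 0)*3)/((1 + 3) - 6) = (-40*3)/(4 - 6) = -10*12/(-2) = -120*(-½) = 60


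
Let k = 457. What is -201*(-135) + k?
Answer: 27592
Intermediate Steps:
-201*(-135) + k = -201*(-135) + 457 = 27135 + 457 = 27592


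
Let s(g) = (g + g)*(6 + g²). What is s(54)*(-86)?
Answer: -27139536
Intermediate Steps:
s(g) = 2*g*(6 + g²) (s(g) = (2*g)*(6 + g²) = 2*g*(6 + g²))
s(54)*(-86) = (2*54*(6 + 54²))*(-86) = (2*54*(6 + 2916))*(-86) = (2*54*2922)*(-86) = 315576*(-86) = -27139536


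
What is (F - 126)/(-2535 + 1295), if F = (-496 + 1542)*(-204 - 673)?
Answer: 229367/310 ≈ 739.89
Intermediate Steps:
F = -917342 (F = 1046*(-877) = -917342)
(F - 126)/(-2535 + 1295) = (-917342 - 126)/(-2535 + 1295) = -917468/(-1240) = -917468*(-1/1240) = 229367/310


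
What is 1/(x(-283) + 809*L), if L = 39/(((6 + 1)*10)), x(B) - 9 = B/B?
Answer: 70/32251 ≈ 0.0021705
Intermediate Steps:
x(B) = 10 (x(B) = 9 + B/B = 9 + 1 = 10)
L = 39/70 (L = 39/((7*10)) = 39/70 ≈ 0.55714)
1/(x(-283) + 809*L) = 1/(10 + 809*(39/70)) = 1/(10 + 31551/70) = 1/(32251/70) = 70/32251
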